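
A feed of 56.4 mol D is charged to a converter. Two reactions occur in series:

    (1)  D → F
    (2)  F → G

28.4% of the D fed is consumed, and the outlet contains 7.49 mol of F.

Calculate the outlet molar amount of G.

Conversion of D: D consumed = 1ξ₁ = 0.284 × 56.4 → ξ₁ = 16.02 mol.
F balance: n_F = 0 + 1ξ₁ − 1ξ₂ = 7.49 → ξ₂ = (1·16.02 − 7.49)/1 = 8.528 mol.
Outlet amounts (n = n₀ + Σ ν·ξ):
  D: 56.4 − 1(16.02) = 40.38
  F: 0 + 1(16.02) − 1(8.528) = 7.49
  G: 0 + 1(8.528) = 8.528

8.53 mol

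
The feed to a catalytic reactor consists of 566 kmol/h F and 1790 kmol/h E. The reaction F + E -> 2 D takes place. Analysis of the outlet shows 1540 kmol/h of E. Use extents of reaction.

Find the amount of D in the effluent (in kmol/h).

For E: n = n₀ − 1ξ → 1540 = 1790 − 1ξ, giving ξ = 250 kmol/h.
Outlet amounts (n = n₀ + ν ξ):
  F: 566 − 1(250) = 316
  E: 1790 − 1(250) = 1540
  D: 0 + 2(250) = 500

500 kmol/h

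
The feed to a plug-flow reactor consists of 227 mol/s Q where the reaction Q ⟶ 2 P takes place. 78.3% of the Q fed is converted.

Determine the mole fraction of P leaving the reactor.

Q reacted = 0.783 × 227 = 177.7 mol/s; ν_Q = −1, so ξ = 177.7/1 = 177.7 mol/s.
Outlet amounts (n = n₀ + ν ξ):
  Q: 227 − 1(177.7) = 49.26
  P: 0 + 2(177.7) = 355.5
Total out = 404.7 mol/s; y_P = 355.5 / 404.7 = 0.8783.

0.878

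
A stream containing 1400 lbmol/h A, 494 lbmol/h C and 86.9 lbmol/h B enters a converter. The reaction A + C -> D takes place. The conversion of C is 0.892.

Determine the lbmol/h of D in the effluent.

441 lbmol/h

C reacted = 0.892 × 494 = 440.6 lbmol/h; ν_C = −1, so ξ = 440.6/1 = 440.6 lbmol/h.
Outlet amounts (n = n₀ + ν ξ):
  A: 1400 − 1(440.6) = 959.4
  C: 494 − 1(440.6) = 53.35
  D: 0 + 1(440.6) = 440.6
  B: 86.9 (inert)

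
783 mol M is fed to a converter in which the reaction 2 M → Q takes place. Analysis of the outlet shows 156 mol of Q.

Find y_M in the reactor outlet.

For Q: n = n₀ + 1ξ → 156 = 0 + 1ξ, giving ξ = 156 mol.
Outlet amounts (n = n₀ + ν ξ):
  M: 783 − 2(156) = 471
  Q: 0 + 1(156) = 156
Total out = 627 mol; y_M = 471 / 627 = 0.7512.

0.751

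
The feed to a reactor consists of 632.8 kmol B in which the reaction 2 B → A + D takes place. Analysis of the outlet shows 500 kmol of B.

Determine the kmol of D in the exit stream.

For B: n = n₀ − 2ξ → 500 = 632.8 − 2ξ, giving ξ = 66.4 kmol.
Outlet amounts (n = n₀ + ν ξ):
  B: 632.8 − 2(66.4) = 500
  A: 0 + 1(66.4) = 66.4
  D: 0 + 1(66.4) = 66.4

66.4 kmol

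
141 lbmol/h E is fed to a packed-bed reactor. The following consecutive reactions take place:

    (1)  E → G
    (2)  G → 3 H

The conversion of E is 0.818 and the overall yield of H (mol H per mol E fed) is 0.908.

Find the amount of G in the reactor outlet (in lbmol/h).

72.7 lbmol/h

Conversion of E: E consumed = 1ξ₁ = 0.818 × 141 → ξ₁ = 115.3 lbmol/h.
Yield of H: 3ξ₂ / 141 = 0.908 → ξ₂ = 42.68 lbmol/h.
Outlet amounts (n = n₀ + Σ ν·ξ):
  E: 141 − 1(115.3) = 25.66
  G: 0 + 1(115.3) − 1(42.68) = 72.66
  H: 0 + 3(42.68) = 128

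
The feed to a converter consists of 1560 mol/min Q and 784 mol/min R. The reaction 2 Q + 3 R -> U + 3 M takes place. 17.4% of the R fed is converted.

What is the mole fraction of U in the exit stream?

R reacted = 0.174 × 784 = 136.4 mol/min; ν_R = −3, so ξ = 136.4/3 = 45.47 mol/min.
Outlet amounts (n = n₀ + ν ξ):
  Q: 1560 − 2(45.47) = 1469
  R: 784 − 3(45.47) = 647.6
  U: 0 + 1(45.47) = 45.47
  M: 0 + 3(45.47) = 136.4
Total out = 2299 mol/min; y_U = 45.47 / 2299 = 0.01978.

0.0198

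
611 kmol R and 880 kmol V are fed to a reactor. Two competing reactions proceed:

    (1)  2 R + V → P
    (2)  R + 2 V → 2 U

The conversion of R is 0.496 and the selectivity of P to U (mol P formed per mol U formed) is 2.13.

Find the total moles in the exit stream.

Conversion of R: R consumed = 0.496 × 611 = 303.1 kmol = 2ξ₁ + 1ξ₂.
Selectivity: 1ξ₁ / (2ξ₂) = 2.13 → ξ₁ = 4.26 ξ₂.
Substitute: (2·4.26 + 1) ξ₂ = 303.1 → ξ₂ = 31.83 kmol, ξ₁ = 135.6 kmol.
Outlet amounts (n = n₀ + Σ ν·ξ):
  R: 611 − 2(135.6) − 1(31.83) = 307.9
  V: 880 − 1(135.6) − 2(31.83) = 680.7
  P: 0 + 1(135.6) = 135.6
  U: 0 + 2(31.83) = 63.67
Total out = 307.9 + 680.7 + 135.6 + 63.67 = 1188 kmol.

1190 kmol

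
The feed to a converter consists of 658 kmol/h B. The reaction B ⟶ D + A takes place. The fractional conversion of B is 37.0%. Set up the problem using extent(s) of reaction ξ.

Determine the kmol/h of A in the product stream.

243 kmol/h

B reacted = 0.37 × 658 = 243.5 kmol/h; ν_B = −1, so ξ = 243.5/1 = 243.5 kmol/h.
Outlet amounts (n = n₀ + ν ξ):
  B: 658 − 1(243.5) = 414.5
  D: 0 + 1(243.5) = 243.5
  A: 0 + 1(243.5) = 243.5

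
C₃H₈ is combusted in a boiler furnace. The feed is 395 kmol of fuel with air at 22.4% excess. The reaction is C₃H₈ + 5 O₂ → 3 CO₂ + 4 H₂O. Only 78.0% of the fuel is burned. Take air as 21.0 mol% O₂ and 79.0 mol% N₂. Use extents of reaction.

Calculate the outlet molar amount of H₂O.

Stoichiometric O₂ = 5 × 395 = 1975 kmol; O₂ fed = 1975 × 1.224 = 2417 kmol.
N₂ fed = 2417 × 79/21 = 9094 kmol.
Fuel reacted = 0.78 × 395 → ξ = 308.1 kmol.
Outlet (n = n₀ + ν ξ):
  C₃H₈: 395 − 1(308.1) = 86.9
  O₂: 2417 − 5(308.1) = 876.9
  N₂: 9094 (inert)
  CO₂: 0 + 3(308.1) = 924.3
  H₂O: 0 + 4(308.1) = 1232

1230 kmol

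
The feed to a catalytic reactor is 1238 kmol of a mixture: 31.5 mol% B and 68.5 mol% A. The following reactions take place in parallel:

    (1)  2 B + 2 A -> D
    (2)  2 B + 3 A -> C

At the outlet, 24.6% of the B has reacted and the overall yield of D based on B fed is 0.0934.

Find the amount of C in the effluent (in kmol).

11.5 kmol

Yield of D: 1ξ₁ / 390 = 0.0934 → ξ₁ = 36.42 kmol.
Conversion of B: 2ξ₁ + 2ξ₂ = 0.246 × 390 = 95.93 → ξ₂ = 11.54 kmol.
Outlet amounts (n = n₀ + Σ ν·ξ):
  B: 390 − 2(36.42) − 2(11.54) = 294
  A: 848 − 2(36.42) − 3(11.54) = 740.6
  D: 0 + 1(36.42) = 36.42
  C: 0 + 1(11.54) = 11.54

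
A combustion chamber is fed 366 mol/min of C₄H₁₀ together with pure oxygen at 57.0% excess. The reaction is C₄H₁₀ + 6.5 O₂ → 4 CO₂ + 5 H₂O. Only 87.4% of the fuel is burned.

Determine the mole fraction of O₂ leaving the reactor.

Stoichiometric O₂ = 6.5 × 366 = 2379 mol/min; O₂ fed = 2379 × 1.570 = 3735 mol/min.
Fuel reacted = 0.874 × 366 → ξ = 319.9 mol/min.
Outlet (n = n₀ + ν ξ):
  C₄H₁₀: 366 − 1(319.9) = 46.12
  O₂: 3735 − 6.5(319.9) = 1656
  CO₂: 0 + 4(319.9) = 1280
  H₂O: 0 + 5(319.9) = 1599
Total out = 4581 mol/min; y_O₂ = 1656 / 4581 = 0.3615.

0.361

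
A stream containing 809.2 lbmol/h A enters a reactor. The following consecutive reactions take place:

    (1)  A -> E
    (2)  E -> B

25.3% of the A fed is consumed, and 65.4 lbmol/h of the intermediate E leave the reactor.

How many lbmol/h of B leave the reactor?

139 lbmol/h

Conversion of A: A consumed = 1ξ₁ = 0.253 × 809.2 → ξ₁ = 204.7 lbmol/h.
E balance: n_E = 0 + 1ξ₁ − 1ξ₂ = 65.4 → ξ₂ = (1·204.7 − 65.4)/1 = 139.3 lbmol/h.
Outlet amounts (n = n₀ + Σ ν·ξ):
  A: 809.2 − 1(204.7) = 604.5
  E: 0 + 1(204.7) − 1(139.3) = 65.4
  B: 0 + 1(139.3) = 139.3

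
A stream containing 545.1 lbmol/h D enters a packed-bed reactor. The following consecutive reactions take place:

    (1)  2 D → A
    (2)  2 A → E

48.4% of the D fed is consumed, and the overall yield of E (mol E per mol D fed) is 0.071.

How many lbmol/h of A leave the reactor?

54.5 lbmol/h

Conversion of D: D consumed = 2ξ₁ = 0.484 × 545.1 → ξ₁ = 131.9 lbmol/h.
Yield of E: 1ξ₂ / 545.1 = 0.071 → ξ₂ = 38.7 lbmol/h.
Outlet amounts (n = n₀ + Σ ν·ξ):
  D: 545.1 − 2(131.9) = 281.3
  A: 0 + 1(131.9) − 2(38.7) = 54.51
  E: 0 + 1(38.7) = 38.7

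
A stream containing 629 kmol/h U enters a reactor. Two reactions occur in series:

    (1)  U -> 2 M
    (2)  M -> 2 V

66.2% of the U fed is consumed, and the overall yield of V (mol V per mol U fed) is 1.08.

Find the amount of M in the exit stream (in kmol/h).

493 kmol/h

Conversion of U: U consumed = 1ξ₁ = 0.662 × 629 → ξ₁ = 416.4 kmol/h.
Yield of V: 2ξ₂ / 629 = 1.08 → ξ₂ = 339.7 kmol/h.
Outlet amounts (n = n₀ + Σ ν·ξ):
  U: 629 − 1(416.4) = 212.6
  M: 0 + 2(416.4) − 1(339.7) = 493.1
  V: 0 + 2(339.7) = 679.3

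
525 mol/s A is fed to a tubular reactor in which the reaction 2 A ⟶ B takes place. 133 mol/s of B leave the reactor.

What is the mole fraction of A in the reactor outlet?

For B: n = n₀ + 1ξ → 133 = 0 + 1ξ, giving ξ = 133 mol/s.
Outlet amounts (n = n₀ + ν ξ):
  A: 525 − 2(133) = 259
  B: 0 + 1(133) = 133
Total out = 392 mol/s; y_A = 259 / 392 = 0.6607.

0.661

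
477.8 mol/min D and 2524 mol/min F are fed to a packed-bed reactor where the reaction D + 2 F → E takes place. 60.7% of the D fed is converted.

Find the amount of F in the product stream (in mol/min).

1940 mol/min

D reacted = 0.607 × 477.8 = 290 mol/min; ν_D = −1, so ξ = 290/1 = 290 mol/min.
Outlet amounts (n = n₀ + ν ξ):
  D: 477.8 − 1(290) = 187.8
  F: 2524 − 2(290) = 1944
  E: 0 + 1(290) = 290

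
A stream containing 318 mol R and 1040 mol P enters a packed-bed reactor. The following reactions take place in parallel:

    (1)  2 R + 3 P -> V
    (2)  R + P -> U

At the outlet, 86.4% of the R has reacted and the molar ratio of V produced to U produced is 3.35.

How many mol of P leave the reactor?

Conversion of R: R consumed = 0.864 × 318 = 274.8 mol = 2ξ₁ + 1ξ₂.
Selectivity: 1ξ₁ / (1ξ₂) = 3.35 → ξ₁ = 3.35 ξ₂.
Substitute: (2·3.35 + 1) ξ₂ = 274.8 → ξ₂ = 35.68 mol, ξ₁ = 119.5 mol.
Outlet amounts (n = n₀ + Σ ν·ξ):
  R: 318 − 2(119.5) − 1(35.68) = 43.25
  P: 1040 − 3(119.5) − 1(35.68) = 645.7
  V: 0 + 1(119.5) = 119.5
  U: 0 + 1(35.68) = 35.68

646 mol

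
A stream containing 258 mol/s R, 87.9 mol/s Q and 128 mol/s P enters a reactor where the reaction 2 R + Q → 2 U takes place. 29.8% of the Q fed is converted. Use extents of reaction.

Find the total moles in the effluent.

448 mol/s

Q reacted = 0.298 × 87.9 = 26.19 mol/s; ν_Q = −1, so ξ = 26.19/1 = 26.19 mol/s.
Outlet amounts (n = n₀ + ν ξ):
  R: 258 − 2(26.19) = 205.6
  Q: 87.9 − 1(26.19) = 61.71
  U: 0 + 2(26.19) = 52.39
  P: 128 (inert)
Total out = 205.6 + 61.71 + 52.39 + 128 = 447.7 mol/s.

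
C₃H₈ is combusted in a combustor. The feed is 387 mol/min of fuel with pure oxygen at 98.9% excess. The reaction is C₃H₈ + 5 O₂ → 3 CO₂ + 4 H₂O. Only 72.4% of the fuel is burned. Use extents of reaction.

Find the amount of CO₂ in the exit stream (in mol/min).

841 mol/min

Stoichiometric O₂ = 5 × 387 = 1935 mol/min; O₂ fed = 1935 × 1.989 = 3849 mol/min.
Fuel reacted = 0.724 × 387 → ξ = 280.2 mol/min.
Outlet (n = n₀ + ν ξ):
  C₃H₈: 387 − 1(280.2) = 106.8
  O₂: 3849 − 5(280.2) = 2448
  CO₂: 0 + 3(280.2) = 840.6
  H₂O: 0 + 4(280.2) = 1121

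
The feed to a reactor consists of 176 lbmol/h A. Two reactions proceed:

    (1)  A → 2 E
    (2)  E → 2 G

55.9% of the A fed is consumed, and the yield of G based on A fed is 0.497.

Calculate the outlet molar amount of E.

153 lbmol/h

Conversion of A: A consumed = 1ξ₁ = 0.559 × 176 → ξ₁ = 98.38 lbmol/h.
Yield of G: 2ξ₂ / 176 = 0.497 → ξ₂ = 43.74 lbmol/h.
Outlet amounts (n = n₀ + Σ ν·ξ):
  A: 176 − 1(98.38) = 77.62
  E: 0 + 2(98.38) − 1(43.74) = 153
  G: 0 + 2(43.74) = 87.47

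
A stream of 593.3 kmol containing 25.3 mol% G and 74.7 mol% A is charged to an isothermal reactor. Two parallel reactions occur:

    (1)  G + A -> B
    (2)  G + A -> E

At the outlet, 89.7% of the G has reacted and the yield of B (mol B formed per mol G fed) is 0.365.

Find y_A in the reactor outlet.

Yield of B: 1ξ₁ / 150.1 = 0.365 → ξ₁ = 54.79 kmol.
Conversion of G: 1ξ₁ + 1ξ₂ = 0.897 × 150.1 = 134.6 → ξ₂ = 79.86 kmol.
Outlet amounts (n = n₀ + Σ ν·ξ):
  G: 150.1 − 1(54.79) − 1(79.86) = 15.46
  A: 443.2 − 1(54.79) − 1(79.86) = 308.6
  B: 0 + 1(54.79) = 54.79
  E: 0 + 1(79.86) = 79.86
Total out = 458.7 kmol; y_A = 308.6 / 458.7 = 0.6727.

0.673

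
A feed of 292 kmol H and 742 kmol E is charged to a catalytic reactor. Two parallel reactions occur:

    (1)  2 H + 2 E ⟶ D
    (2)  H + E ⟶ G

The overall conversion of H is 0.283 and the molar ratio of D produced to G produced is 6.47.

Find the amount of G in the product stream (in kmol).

5.93 kmol

Conversion of H: H consumed = 0.283 × 292 = 82.64 kmol = 2ξ₁ + 1ξ₂.
Selectivity: 1ξ₁ / (1ξ₂) = 6.47 → ξ₁ = 6.47 ξ₂.
Substitute: (2·6.47 + 1) ξ₂ = 82.64 → ξ₂ = 5.928 kmol, ξ₁ = 38.35 kmol.
Outlet amounts (n = n₀ + Σ ν·ξ):
  H: 292 − 2(38.35) − 1(5.928) = 209.4
  E: 742 − 2(38.35) − 1(5.928) = 659.4
  D: 0 + 1(38.35) = 38.35
  G: 0 + 1(5.928) = 5.928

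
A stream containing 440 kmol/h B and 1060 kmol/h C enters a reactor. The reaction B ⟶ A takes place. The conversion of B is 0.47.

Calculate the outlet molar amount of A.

207 kmol/h

B reacted = 0.47 × 440 = 206.8 kmol/h; ν_B = −1, so ξ = 206.8/1 = 206.8 kmol/h.
Outlet amounts (n = n₀ + ν ξ):
  B: 440 − 1(206.8) = 233.2
  A: 0 + 1(206.8) = 206.8
  C: 1060 (inert)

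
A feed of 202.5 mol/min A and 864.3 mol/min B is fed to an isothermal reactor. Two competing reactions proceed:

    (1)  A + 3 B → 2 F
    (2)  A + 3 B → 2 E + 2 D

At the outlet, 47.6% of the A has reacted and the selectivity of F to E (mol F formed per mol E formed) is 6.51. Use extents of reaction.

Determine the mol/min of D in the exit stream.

25.7 mol/min

Conversion of A: A consumed = 0.476 × 202.5 = 96.39 mol/min = 1ξ₁ + 1ξ₂.
Selectivity: 2ξ₁ / (2ξ₂) = 6.51 → ξ₁ = 6.51 ξ₂.
Substitute: (1·6.51 + 1) ξ₂ = 96.39 → ξ₂ = 12.83 mol/min, ξ₁ = 83.56 mol/min.
Outlet amounts (n = n₀ + Σ ν·ξ):
  A: 202.5 − 1(83.56) − 1(12.83) = 106.1
  B: 864.3 − 3(83.56) − 3(12.83) = 575.1
  F: 0 + 2(83.56) = 167.1
  E: 0 + 2(12.83) = 25.67
  D: 0 + 2(12.83) = 25.67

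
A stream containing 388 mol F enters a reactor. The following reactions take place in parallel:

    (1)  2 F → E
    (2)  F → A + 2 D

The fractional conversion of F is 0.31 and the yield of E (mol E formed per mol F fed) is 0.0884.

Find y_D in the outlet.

0.226

Yield of E: 1ξ₁ / 388 = 0.0884 → ξ₁ = 34.3 mol.
Conversion of F: 2ξ₁ + 1ξ₂ = 0.31 × 388 = 120.3 → ξ₂ = 51.68 mol.
Outlet amounts (n = n₀ + Σ ν·ξ):
  F: 388 − 2(34.3) − 1(51.68) = 267.7
  E: 0 + 1(34.3) = 34.3
  A: 0 + 1(51.68) = 51.68
  D: 0 + 2(51.68) = 103.4
Total out = 457.1 mol; y_D = 103.4 / 457.1 = 0.2261.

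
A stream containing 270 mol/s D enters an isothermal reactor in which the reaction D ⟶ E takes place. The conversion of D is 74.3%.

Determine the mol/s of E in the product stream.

D reacted = 0.743 × 270 = 200.6 mol/s; ν_D = −1, so ξ = 200.6/1 = 200.6 mol/s.
Outlet amounts (n = n₀ + ν ξ):
  D: 270 − 1(200.6) = 69.39
  E: 0 + 1(200.6) = 200.6

201 mol/s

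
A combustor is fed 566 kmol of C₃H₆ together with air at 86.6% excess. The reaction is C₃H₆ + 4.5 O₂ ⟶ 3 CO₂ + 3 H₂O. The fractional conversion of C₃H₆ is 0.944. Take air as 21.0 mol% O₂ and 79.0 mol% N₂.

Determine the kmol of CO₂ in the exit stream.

1600 kmol

Stoichiometric O₂ = 4.5 × 566 = 2547 kmol; O₂ fed = 2547 × 1.866 = 4753 kmol.
N₂ fed = 4753 × 79/21 = 17880 kmol.
Fuel reacted = 0.944 × 566 → ξ = 534.3 kmol.
Outlet (n = n₀ + ν ξ):
  C₃H₆: 566 − 1(534.3) = 31.7
  O₂: 4753 − 4.5(534.3) = 2348
  N₂: 17880 (inert)
  CO₂: 0 + 3(534.3) = 1603
  H₂O: 0 + 3(534.3) = 1603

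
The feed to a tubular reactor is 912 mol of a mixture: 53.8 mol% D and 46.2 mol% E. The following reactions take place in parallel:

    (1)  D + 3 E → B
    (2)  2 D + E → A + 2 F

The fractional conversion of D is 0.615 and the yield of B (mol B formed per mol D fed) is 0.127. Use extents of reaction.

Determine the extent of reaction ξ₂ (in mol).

Yield of B: 1ξ₁ / 490.7 = 0.127 → ξ₁ = 62.31 mol.
Conversion of D: 1ξ₁ + 2ξ₂ = 0.615 × 490.7 = 301.8 → ξ₂ = 119.7 mol.
Outlet amounts (n = n₀ + Σ ν·ξ):
  D: 490.7 − 1(62.31) − 2(119.7) = 188.9
  E: 421.3 − 3(62.31) − 1(119.7) = 114.7
  B: 0 + 1(62.31) = 62.31
  A: 0 + 1(119.7) = 119.7
  F: 0 + 2(119.7) = 239.4

ξ₂ = 120 mol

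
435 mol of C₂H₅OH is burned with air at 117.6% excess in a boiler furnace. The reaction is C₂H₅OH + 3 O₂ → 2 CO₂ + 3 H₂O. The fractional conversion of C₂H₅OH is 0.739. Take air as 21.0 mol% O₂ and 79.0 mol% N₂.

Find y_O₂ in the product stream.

Stoichiometric O₂ = 3 × 435 = 1305 mol; O₂ fed = 1305 × 2.176 = 2840 mol.
N₂ fed = 2840 × 79/21 = 10680 mol.
Fuel reacted = 0.739 × 435 → ξ = 321.5 mol.
Outlet (n = n₀ + ν ξ):
  C₂H₅OH: 435 − 1(321.5) = 113.5
  O₂: 2840 − 3(321.5) = 1875
  N₂: 10680 (inert)
  CO₂: 0 + 2(321.5) = 642.9
  H₂O: 0 + 3(321.5) = 964.4
Total out = 14280 mol; y_O₂ = 1875 / 14280 = 0.1313.

0.131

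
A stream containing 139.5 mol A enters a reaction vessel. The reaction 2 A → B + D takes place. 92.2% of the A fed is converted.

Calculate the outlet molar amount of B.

A reacted = 0.922 × 139.5 = 128.6 mol; ν_A = −2, so ξ = 128.6/2 = 64.31 mol.
Outlet amounts (n = n₀ + ν ξ):
  A: 139.5 − 2(64.31) = 10.88
  B: 0 + 1(64.31) = 64.31
  D: 0 + 1(64.31) = 64.31

64.3 mol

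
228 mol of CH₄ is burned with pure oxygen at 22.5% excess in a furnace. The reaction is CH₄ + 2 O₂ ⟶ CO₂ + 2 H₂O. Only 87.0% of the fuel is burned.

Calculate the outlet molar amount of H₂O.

Stoichiometric O₂ = 2 × 228 = 456 mol; O₂ fed = 456 × 1.225 = 558.6 mol.
Fuel reacted = 0.87 × 228 → ξ = 198.4 mol.
Outlet (n = n₀ + ν ξ):
  CH₄: 228 − 1(198.4) = 29.64
  O₂: 558.6 − 2(198.4) = 161.9
  CO₂: 0 + 1(198.4) = 198.4
  H₂O: 0 + 2(198.4) = 396.7

397 mol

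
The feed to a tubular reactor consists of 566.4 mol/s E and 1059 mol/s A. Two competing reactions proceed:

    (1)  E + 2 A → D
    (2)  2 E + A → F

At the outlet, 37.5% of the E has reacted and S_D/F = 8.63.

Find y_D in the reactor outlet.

Conversion of E: E consumed = 0.375 × 566.4 = 212.4 mol/s = 1ξ₁ + 2ξ₂.
Selectivity: 1ξ₁ / (1ξ₂) = 8.63 → ξ₁ = 8.63 ξ₂.
Substitute: (1·8.63 + 2) ξ₂ = 212.4 → ξ₂ = 19.98 mol/s, ξ₁ = 172.4 mol/s.
Outlet amounts (n = n₀ + Σ ν·ξ):
  E: 566.4 − 1(172.4) − 2(19.98) = 354
  A: 1059 − 2(172.4) − 1(19.98) = 694.1
  D: 0 + 1(172.4) = 172.4
  F: 0 + 1(19.98) = 19.98
Total out = 1241 mol/s; y_D = 172.4 / 1241 = 0.139.

0.139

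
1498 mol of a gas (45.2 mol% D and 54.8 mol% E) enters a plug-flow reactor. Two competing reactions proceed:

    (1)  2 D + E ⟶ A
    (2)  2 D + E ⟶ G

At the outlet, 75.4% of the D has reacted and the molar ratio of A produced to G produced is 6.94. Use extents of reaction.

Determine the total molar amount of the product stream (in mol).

Conversion of D: D consumed = 0.754 × 677.1 = 510.5 mol = 2ξ₁ + 2ξ₂.
Selectivity: 1ξ₁ / (1ξ₂) = 6.94 → ξ₁ = 6.94 ξ₂.
Substitute: (2·6.94 + 2) ξ₂ = 510.5 → ξ₂ = 32.15 mol, ξ₁ = 223.1 mol.
Outlet amounts (n = n₀ + Σ ν·ξ):
  D: 677.1 − 2(223.1) − 2(32.15) = 166.6
  E: 820.9 − 1(223.1) − 1(32.15) = 565.6
  A: 0 + 1(223.1) = 223.1
  G: 0 + 1(32.15) = 32.15
Total out = 166.6 + 565.6 + 223.1 + 32.15 = 987.5 mol.

987 mol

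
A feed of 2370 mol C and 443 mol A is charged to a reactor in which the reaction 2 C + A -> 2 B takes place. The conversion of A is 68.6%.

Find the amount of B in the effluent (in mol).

A reacted = 0.686 × 443 = 303.9 mol; ν_A = −1, so ξ = 303.9/1 = 303.9 mol.
Outlet amounts (n = n₀ + ν ξ):
  C: 2370 − 2(303.9) = 1762
  A: 443 − 1(303.9) = 139.1
  B: 0 + 2(303.9) = 607.8

608 mol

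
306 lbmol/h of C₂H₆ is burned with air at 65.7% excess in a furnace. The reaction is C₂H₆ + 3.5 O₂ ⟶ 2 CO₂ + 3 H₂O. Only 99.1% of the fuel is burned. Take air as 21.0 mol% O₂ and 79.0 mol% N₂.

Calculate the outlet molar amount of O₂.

Stoichiometric O₂ = 3.5 × 306 = 1071 lbmol/h; O₂ fed = 1071 × 1.657 = 1775 lbmol/h.
N₂ fed = 1775 × 79/21 = 6676 lbmol/h.
Fuel reacted = 0.991 × 306 → ξ = 303.2 lbmol/h.
Outlet (n = n₀ + ν ξ):
  C₂H₆: 306 − 1(303.2) = 2.754
  O₂: 1775 − 3.5(303.2) = 713.3
  N₂: 6676 (inert)
  CO₂: 0 + 2(303.2) = 606.5
  H₂O: 0 + 3(303.2) = 909.7

713 lbmol/h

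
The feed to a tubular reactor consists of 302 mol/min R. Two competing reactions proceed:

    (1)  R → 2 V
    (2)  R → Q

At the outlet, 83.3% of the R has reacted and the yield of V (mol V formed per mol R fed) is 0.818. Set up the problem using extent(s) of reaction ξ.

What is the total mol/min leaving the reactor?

426 mol/min

Yield of V: 2ξ₁ / 302 = 0.818 → ξ₁ = 123.5 mol/min.
Conversion of R: 1ξ₁ + 1ξ₂ = 0.833 × 302 = 251.6 → ξ₂ = 128 mol/min.
Outlet amounts (n = n₀ + Σ ν·ξ):
  R: 302 − 1(123.5) − 1(128) = 50.43
  V: 0 + 2(123.5) = 247
  Q: 0 + 1(128) = 128
Total out = 50.43 + 247 + 128 = 425.5 mol/min.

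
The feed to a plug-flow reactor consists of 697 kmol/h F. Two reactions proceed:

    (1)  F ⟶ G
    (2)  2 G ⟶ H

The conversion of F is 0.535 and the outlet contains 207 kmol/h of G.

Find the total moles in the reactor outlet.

Conversion of F: F consumed = 1ξ₁ = 0.535 × 697 → ξ₁ = 372.9 kmol/h.
G balance: n_G = 0 + 1ξ₁ − 2ξ₂ = 207 → ξ₂ = (1·372.9 − 207)/2 = 82.95 kmol/h.
Outlet amounts (n = n₀ + Σ ν·ξ):
  F: 697 − 1(372.9) = 324.1
  G: 0 + 1(372.9) − 2(82.95) = 207
  H: 0 + 1(82.95) = 82.95
Total out = 324.1 + 207 + 82.95 = 614.1 kmol/h.

614 kmol/h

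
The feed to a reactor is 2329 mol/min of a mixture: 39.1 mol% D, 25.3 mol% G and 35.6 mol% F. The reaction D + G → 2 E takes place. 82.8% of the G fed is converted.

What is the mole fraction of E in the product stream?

G reacted = 0.828 × 589.2 = 487.9 mol/min; ν_G = −1, so ξ = 487.9/1 = 487.9 mol/min.
Outlet amounts (n = n₀ + ν ξ):
  D: 910.6 − 1(487.9) = 422.8
  G: 589.2 − 1(487.9) = 101.3
  E: 0 + 2(487.9) = 975.8
  F: 829.1 (inert)
Total out = 2329 mol/min; y_E = 975.8 / 2329 = 0.419.

0.419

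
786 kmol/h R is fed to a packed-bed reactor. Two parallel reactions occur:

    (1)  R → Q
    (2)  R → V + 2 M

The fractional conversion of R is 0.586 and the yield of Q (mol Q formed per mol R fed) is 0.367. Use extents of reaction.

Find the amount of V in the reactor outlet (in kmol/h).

172 kmol/h

Yield of Q: 1ξ₁ / 786 = 0.367 → ξ₁ = 288.5 kmol/h.
Conversion of R: 1ξ₁ + 1ξ₂ = 0.586 × 786 = 460.6 → ξ₂ = 172.1 kmol/h.
Outlet amounts (n = n₀ + Σ ν·ξ):
  R: 786 − 1(288.5) − 1(172.1) = 325.4
  Q: 0 + 1(288.5) = 288.5
  V: 0 + 1(172.1) = 172.1
  M: 0 + 2(172.1) = 344.3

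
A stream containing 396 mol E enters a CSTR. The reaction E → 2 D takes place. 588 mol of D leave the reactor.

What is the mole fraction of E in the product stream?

0.148

For D: n = n₀ + 2ξ → 588 = 0 + 2ξ, giving ξ = 294 mol.
Outlet amounts (n = n₀ + ν ξ):
  E: 396 − 1(294) = 102
  D: 0 + 2(294) = 588
Total out = 690 mol; y_E = 102 / 690 = 0.1478.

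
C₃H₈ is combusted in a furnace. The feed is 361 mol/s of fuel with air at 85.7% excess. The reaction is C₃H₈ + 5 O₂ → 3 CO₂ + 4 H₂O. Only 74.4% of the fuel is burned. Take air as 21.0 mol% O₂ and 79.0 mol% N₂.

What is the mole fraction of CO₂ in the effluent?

Stoichiometric O₂ = 5 × 361 = 1805 mol/s; O₂ fed = 1805 × 1.857 = 3352 mol/s.
N₂ fed = 3352 × 79/21 = 12610 mol/s.
Fuel reacted = 0.744 × 361 → ξ = 268.6 mol/s.
Outlet (n = n₀ + ν ξ):
  C₃H₈: 361 − 1(268.6) = 92.42
  O₂: 3352 − 5(268.6) = 2009
  N₂: 12610 (inert)
  CO₂: 0 + 3(268.6) = 805.8
  H₂O: 0 + 4(268.6) = 1074
Total out = 16590 mol/s; y_CO₂ = 805.8 / 16590 = 0.04857.

0.0486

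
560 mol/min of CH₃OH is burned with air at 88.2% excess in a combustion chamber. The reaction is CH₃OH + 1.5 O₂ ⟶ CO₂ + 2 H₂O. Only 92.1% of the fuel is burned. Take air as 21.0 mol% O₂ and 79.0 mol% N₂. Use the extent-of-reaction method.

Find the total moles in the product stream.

8350 mol/min

Stoichiometric O₂ = 1.5 × 560 = 840 mol/min; O₂ fed = 840 × 1.882 = 1581 mol/min.
N₂ fed = 1581 × 79/21 = 5947 mol/min.
Fuel reacted = 0.921 × 560 → ξ = 515.8 mol/min.
Outlet (n = n₀ + ν ξ):
  CH₃OH: 560 − 1(515.8) = 44.24
  O₂: 1581 − 1.5(515.8) = 807.2
  N₂: 5947 (inert)
  CO₂: 0 + 1(515.8) = 515.8
  H₂O: 0 + 2(515.8) = 1032
Total out = 44.24 + 807.2 + 5947 + 515.8 + 1032 = 8346 mol/min.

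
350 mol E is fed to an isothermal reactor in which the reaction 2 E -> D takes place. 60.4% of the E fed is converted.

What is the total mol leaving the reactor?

244 mol

E reacted = 0.604 × 350 = 211.4 mol; ν_E = −2, so ξ = 211.4/2 = 105.7 mol.
Outlet amounts (n = n₀ + ν ξ):
  E: 350 − 2(105.7) = 138.6
  D: 0 + 1(105.7) = 105.7
Total out = 138.6 + 105.7 = 244.3 mol.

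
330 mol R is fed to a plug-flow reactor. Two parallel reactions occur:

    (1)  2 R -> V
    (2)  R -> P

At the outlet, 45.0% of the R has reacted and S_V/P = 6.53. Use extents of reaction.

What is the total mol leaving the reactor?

Conversion of R: R consumed = 0.45 × 330 = 148.5 mol = 2ξ₁ + 1ξ₂.
Selectivity: 1ξ₁ / (1ξ₂) = 6.53 → ξ₁ = 6.53 ξ₂.
Substitute: (2·6.53 + 1) ξ₂ = 148.5 → ξ₂ = 10.56 mol, ξ₁ = 68.97 mol.
Outlet amounts (n = n₀ + Σ ν·ξ):
  R: 330 − 2(68.97) − 1(10.56) = 181.5
  V: 0 + 1(68.97) = 68.97
  P: 0 + 1(10.56) = 10.56
Total out = 181.5 + 68.97 + 10.56 = 261 mol.

261 mol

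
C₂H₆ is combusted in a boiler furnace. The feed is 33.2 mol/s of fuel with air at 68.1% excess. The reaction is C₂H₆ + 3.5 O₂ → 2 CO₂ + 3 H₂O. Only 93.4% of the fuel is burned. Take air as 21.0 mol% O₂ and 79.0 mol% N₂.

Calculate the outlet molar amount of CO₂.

Stoichiometric O₂ = 3.5 × 33.2 = 116.2 mol/s; O₂ fed = 116.2 × 1.681 = 195.3 mol/s.
N₂ fed = 195.3 × 79/21 = 734.8 mol/s.
Fuel reacted = 0.934 × 33.2 → ξ = 31.01 mol/s.
Outlet (n = n₀ + ν ξ):
  C₂H₆: 33.2 − 1(31.01) = 2.191
  O₂: 195.3 − 3.5(31.01) = 86.8
  N₂: 734.8 (inert)
  CO₂: 0 + 2(31.01) = 62.02
  H₂O: 0 + 3(31.01) = 93.03

62 mol/s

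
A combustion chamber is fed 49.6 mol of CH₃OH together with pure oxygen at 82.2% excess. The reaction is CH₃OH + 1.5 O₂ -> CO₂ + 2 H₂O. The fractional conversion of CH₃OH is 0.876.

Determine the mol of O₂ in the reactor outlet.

70.4 mol

Stoichiometric O₂ = 1.5 × 49.6 = 74.4 mol; O₂ fed = 74.4 × 1.822 = 135.6 mol.
Fuel reacted = 0.876 × 49.6 → ξ = 43.45 mol.
Outlet (n = n₀ + ν ξ):
  CH₃OH: 49.6 − 1(43.45) = 6.15
  O₂: 135.6 − 1.5(43.45) = 70.38
  CO₂: 0 + 1(43.45) = 43.45
  H₂O: 0 + 2(43.45) = 86.9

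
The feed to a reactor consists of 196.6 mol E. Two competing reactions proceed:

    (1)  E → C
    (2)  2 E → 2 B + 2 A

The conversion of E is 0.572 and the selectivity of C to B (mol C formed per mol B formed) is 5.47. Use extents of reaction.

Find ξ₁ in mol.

ξ₁ = 95.1 mol

Conversion of E: E consumed = 0.572 × 196.6 = 112.5 mol = 1ξ₁ + 2ξ₂.
Selectivity: 1ξ₁ / (2ξ₂) = 5.47 → ξ₁ = 10.94 ξ₂.
Substitute: (1·10.94 + 2) ξ₂ = 112.5 → ξ₂ = 8.691 mol, ξ₁ = 95.07 mol.
Outlet amounts (n = n₀ + Σ ν·ξ):
  E: 196.6 − 1(95.07) − 2(8.691) = 84.14
  C: 0 + 1(95.07) = 95.07
  B: 0 + 2(8.691) = 17.38
  A: 0 + 2(8.691) = 17.38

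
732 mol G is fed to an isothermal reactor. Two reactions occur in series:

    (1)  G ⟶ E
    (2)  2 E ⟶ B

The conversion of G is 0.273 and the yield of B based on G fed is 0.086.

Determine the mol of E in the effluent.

Conversion of G: G consumed = 1ξ₁ = 0.273 × 732 → ξ₁ = 199.8 mol.
Yield of B: 1ξ₂ / 732 = 0.086 → ξ₂ = 62.95 mol.
Outlet amounts (n = n₀ + Σ ν·ξ):
  G: 732 − 1(199.8) = 532.2
  E: 0 + 1(199.8) − 2(62.95) = 73.93
  B: 0 + 1(62.95) = 62.95

73.9 mol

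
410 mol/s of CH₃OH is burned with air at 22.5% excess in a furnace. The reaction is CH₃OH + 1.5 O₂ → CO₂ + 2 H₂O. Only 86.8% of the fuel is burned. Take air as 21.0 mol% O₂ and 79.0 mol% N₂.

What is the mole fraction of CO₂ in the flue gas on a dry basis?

0.103

Stoichiometric O₂ = 1.5 × 410 = 615 mol/s; O₂ fed = 615 × 1.225 = 753.4 mol/s.
N₂ fed = 753.4 × 79/21 = 2834 mol/s.
Fuel reacted = 0.868 × 410 → ξ = 355.9 mol/s.
Outlet (n = n₀ + ν ξ):
  CH₃OH: 410 − 1(355.9) = 54.12
  O₂: 753.4 − 1.5(355.9) = 219.6
  N₂: 2834 (inert)
  CO₂: 0 + 1(355.9) = 355.9
  H₂O: 0 + 2(355.9) = 711.8
Dry total = 3464 mol/s; y_CO₂ (dry) = 355.9 / 3464 = 0.1027.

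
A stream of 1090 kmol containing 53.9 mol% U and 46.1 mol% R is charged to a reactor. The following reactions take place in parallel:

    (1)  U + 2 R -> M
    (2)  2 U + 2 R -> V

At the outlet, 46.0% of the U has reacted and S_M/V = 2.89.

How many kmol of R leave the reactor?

72.5 kmol

Conversion of U: U consumed = 0.46 × 587.5 = 270.3 kmol = 1ξ₁ + 2ξ₂.
Selectivity: 1ξ₁ / (1ξ₂) = 2.89 → ξ₁ = 2.89 ξ₂.
Substitute: (1·2.89 + 2) ξ₂ = 270.3 → ξ₂ = 55.27 kmol, ξ₁ = 159.7 kmol.
Outlet amounts (n = n₀ + Σ ν·ξ):
  U: 587.5 − 1(159.7) − 2(55.27) = 317.3
  R: 502.5 − 2(159.7) − 2(55.27) = 72.51
  M: 0 + 1(159.7) = 159.7
  V: 0 + 1(55.27) = 55.27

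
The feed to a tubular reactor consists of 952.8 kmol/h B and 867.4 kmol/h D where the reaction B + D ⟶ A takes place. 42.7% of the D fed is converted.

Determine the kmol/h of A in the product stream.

D reacted = 0.427 × 867.4 = 370.4 kmol/h; ν_D = −1, so ξ = 370.4/1 = 370.4 kmol/h.
Outlet amounts (n = n₀ + ν ξ):
  B: 952.8 − 1(370.4) = 582.4
  D: 867.4 − 1(370.4) = 497
  A: 0 + 1(370.4) = 370.4

370 kmol/h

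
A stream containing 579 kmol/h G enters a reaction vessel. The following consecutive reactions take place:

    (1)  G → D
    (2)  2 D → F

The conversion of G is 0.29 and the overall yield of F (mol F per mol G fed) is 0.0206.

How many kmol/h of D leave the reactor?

Conversion of G: G consumed = 1ξ₁ = 0.29 × 579 → ξ₁ = 167.9 kmol/h.
Yield of F: 1ξ₂ / 579 = 0.0206 → ξ₂ = 11.93 kmol/h.
Outlet amounts (n = n₀ + Σ ν·ξ):
  G: 579 − 1(167.9) = 411.1
  D: 0 + 1(167.9) − 2(11.93) = 144.1
  F: 0 + 1(11.93) = 11.93

144 kmol/h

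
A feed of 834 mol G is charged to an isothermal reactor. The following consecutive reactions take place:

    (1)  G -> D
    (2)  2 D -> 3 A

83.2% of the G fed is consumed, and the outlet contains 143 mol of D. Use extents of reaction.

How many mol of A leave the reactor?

826 mol

Conversion of G: G consumed = 1ξ₁ = 0.832 × 834 → ξ₁ = 693.9 mol.
D balance: n_D = 0 + 1ξ₁ − 2ξ₂ = 143 → ξ₂ = (1·693.9 − 143)/2 = 275.4 mol.
Outlet amounts (n = n₀ + Σ ν·ξ):
  G: 834 − 1(693.9) = 140.1
  D: 0 + 1(693.9) − 2(275.4) = 143
  A: 0 + 3(275.4) = 826.3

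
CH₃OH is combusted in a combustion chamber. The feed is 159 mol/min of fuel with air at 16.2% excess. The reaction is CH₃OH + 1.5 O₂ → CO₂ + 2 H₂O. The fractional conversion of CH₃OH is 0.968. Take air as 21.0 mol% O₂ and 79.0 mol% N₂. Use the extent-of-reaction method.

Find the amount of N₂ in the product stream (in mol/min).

Stoichiometric O₂ = 1.5 × 159 = 238.5 mol/min; O₂ fed = 238.5 × 1.162 = 277.1 mol/min.
N₂ fed = 277.1 × 79/21 = 1043 mol/min.
Fuel reacted = 0.968 × 159 → ξ = 153.9 mol/min.
Outlet (n = n₀ + ν ξ):
  CH₃OH: 159 − 1(153.9) = 5.088
  O₂: 277.1 − 1.5(153.9) = 46.27
  N₂: 1043 (inert)
  CO₂: 0 + 1(153.9) = 153.9
  H₂O: 0 + 2(153.9) = 307.8

1040 mol/min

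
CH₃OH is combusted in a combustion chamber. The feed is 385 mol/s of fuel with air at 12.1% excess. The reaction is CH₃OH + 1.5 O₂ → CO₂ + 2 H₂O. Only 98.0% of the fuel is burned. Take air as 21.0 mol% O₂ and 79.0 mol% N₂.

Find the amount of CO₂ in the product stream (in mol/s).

377 mol/s

Stoichiometric O₂ = 1.5 × 385 = 577.5 mol/s; O₂ fed = 577.5 × 1.121 = 647.4 mol/s.
N₂ fed = 647.4 × 79/21 = 2435 mol/s.
Fuel reacted = 0.98 × 385 → ξ = 377.3 mol/s.
Outlet (n = n₀ + ν ξ):
  CH₃OH: 385 − 1(377.3) = 7.7
  O₂: 647.4 − 1.5(377.3) = 81.43
  N₂: 2435 (inert)
  CO₂: 0 + 1(377.3) = 377.3
  H₂O: 0 + 2(377.3) = 754.6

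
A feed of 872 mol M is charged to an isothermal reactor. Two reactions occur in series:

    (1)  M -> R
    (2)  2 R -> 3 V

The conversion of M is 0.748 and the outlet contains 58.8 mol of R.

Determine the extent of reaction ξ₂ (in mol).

Conversion of M: M consumed = 1ξ₁ = 0.748 × 872 → ξ₁ = 652.3 mol.
R balance: n_R = 0 + 1ξ₁ − 2ξ₂ = 58.8 → ξ₂ = (1·652.3 − 58.8)/2 = 296.7 mol.
Outlet amounts (n = n₀ + Σ ν·ξ):
  M: 872 − 1(652.3) = 219.7
  R: 0 + 1(652.3) − 2(296.7) = 58.8
  V: 0 + 3(296.7) = 890.2

ξ₂ = 297 mol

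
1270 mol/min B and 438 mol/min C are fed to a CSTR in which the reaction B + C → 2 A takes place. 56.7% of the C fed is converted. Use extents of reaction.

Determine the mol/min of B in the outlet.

1020 mol/min

C reacted = 0.567 × 438 = 248.3 mol/min; ν_C = −1, so ξ = 248.3/1 = 248.3 mol/min.
Outlet amounts (n = n₀ + ν ξ):
  B: 1270 − 1(248.3) = 1022
  C: 438 − 1(248.3) = 189.7
  A: 0 + 2(248.3) = 496.7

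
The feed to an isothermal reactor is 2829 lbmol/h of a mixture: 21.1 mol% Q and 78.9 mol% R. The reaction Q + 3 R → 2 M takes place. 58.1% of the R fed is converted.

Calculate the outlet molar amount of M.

865 lbmol/h

R reacted = 0.581 × 2232 = 1297 lbmol/h; ν_R = −3, so ξ = 1297/3 = 432.3 lbmol/h.
Outlet amounts (n = n₀ + ν ξ):
  Q: 596.9 − 1(432.3) = 164.6
  R: 2232 − 3(432.3) = 935.2
  M: 0 + 2(432.3) = 864.6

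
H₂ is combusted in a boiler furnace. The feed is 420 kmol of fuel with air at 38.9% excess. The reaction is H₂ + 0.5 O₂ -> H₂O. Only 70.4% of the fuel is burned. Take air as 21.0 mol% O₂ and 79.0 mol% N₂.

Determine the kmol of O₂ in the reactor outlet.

Stoichiometric O₂ = 0.5 × 420 = 210 kmol; O₂ fed = 210 × 1.389 = 291.7 kmol.
N₂ fed = 291.7 × 79/21 = 1097 kmol.
Fuel reacted = 0.704 × 420 → ξ = 295.7 kmol.
Outlet (n = n₀ + ν ξ):
  H₂: 420 − 1(295.7) = 124.3
  O₂: 291.7 − 0.5(295.7) = 143.8
  N₂: 1097 (inert)
  H₂O: 0 + 1(295.7) = 295.7

144 kmol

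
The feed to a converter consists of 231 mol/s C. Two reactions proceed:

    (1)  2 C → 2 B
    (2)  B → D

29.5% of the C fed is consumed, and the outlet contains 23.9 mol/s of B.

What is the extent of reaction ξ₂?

ξ₂ = 44.2 mol/s

Conversion of C: C consumed = 2ξ₁ = 0.295 × 231 → ξ₁ = 34.07 mol/s.
B balance: n_B = 0 + 2ξ₁ − 1ξ₂ = 23.9 → ξ₂ = (2·34.07 − 23.9)/1 = 44.24 mol/s.
Outlet amounts (n = n₀ + Σ ν·ξ):
  C: 231 − 2(34.07) = 162.9
  B: 0 + 2(34.07) − 1(44.24) = 23.9
  D: 0 + 1(44.24) = 44.24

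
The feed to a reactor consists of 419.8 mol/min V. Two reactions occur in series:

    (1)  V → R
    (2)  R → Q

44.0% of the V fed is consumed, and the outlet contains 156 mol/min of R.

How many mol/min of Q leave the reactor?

Conversion of V: V consumed = 1ξ₁ = 0.44 × 419.8 → ξ₁ = 184.7 mol/min.
R balance: n_R = 0 + 1ξ₁ − 1ξ₂ = 156 → ξ₂ = (1·184.7 − 156)/1 = 28.71 mol/min.
Outlet amounts (n = n₀ + Σ ν·ξ):
  V: 419.8 − 1(184.7) = 235.1
  R: 0 + 1(184.7) − 1(28.71) = 156
  Q: 0 + 1(28.71) = 28.71

28.7 mol/min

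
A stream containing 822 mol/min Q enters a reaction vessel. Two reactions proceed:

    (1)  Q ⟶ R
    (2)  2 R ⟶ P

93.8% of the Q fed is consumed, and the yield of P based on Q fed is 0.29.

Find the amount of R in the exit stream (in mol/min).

294 mol/min

Conversion of Q: Q consumed = 1ξ₁ = 0.938 × 822 → ξ₁ = 771 mol/min.
Yield of P: 1ξ₂ / 822 = 0.29 → ξ₂ = 238.4 mol/min.
Outlet amounts (n = n₀ + Σ ν·ξ):
  Q: 822 − 1(771) = 50.96
  R: 0 + 1(771) − 2(238.4) = 294.3
  P: 0 + 1(238.4) = 238.4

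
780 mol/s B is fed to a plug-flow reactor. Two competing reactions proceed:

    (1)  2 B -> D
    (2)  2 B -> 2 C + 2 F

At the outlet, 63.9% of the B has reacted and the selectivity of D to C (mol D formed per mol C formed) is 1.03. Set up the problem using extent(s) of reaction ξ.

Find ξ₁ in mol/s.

ξ₁ = 168 mol/s

Conversion of B: B consumed = 0.639 × 780 = 498.4 mol/s = 2ξ₁ + 2ξ₂.
Selectivity: 1ξ₁ / (2ξ₂) = 1.03 → ξ₁ = 2.06 ξ₂.
Substitute: (2·2.06 + 2) ξ₂ = 498.4 → ξ₂ = 81.44 mol/s, ξ₁ = 167.8 mol/s.
Outlet amounts (n = n₀ + Σ ν·ξ):
  B: 780 − 2(167.8) − 2(81.44) = 281.6
  D: 0 + 1(167.8) = 167.8
  C: 0 + 2(81.44) = 162.9
  F: 0 + 2(81.44) = 162.9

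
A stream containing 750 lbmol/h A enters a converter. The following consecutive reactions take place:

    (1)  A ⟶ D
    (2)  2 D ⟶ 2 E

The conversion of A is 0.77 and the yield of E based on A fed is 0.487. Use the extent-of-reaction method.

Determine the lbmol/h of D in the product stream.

212 lbmol/h

Conversion of A: A consumed = 1ξ₁ = 0.77 × 750 → ξ₁ = 577.5 lbmol/h.
Yield of E: 2ξ₂ / 750 = 0.487 → ξ₂ = 182.6 lbmol/h.
Outlet amounts (n = n₀ + Σ ν·ξ):
  A: 750 − 1(577.5) = 172.5
  D: 0 + 1(577.5) − 2(182.6) = 212.2
  E: 0 + 2(182.6) = 365.2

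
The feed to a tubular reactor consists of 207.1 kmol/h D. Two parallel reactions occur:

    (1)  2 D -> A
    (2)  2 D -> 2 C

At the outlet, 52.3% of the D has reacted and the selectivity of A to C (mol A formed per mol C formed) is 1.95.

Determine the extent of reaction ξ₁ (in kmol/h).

ξ₁ = 43.1 kmol/h

Conversion of D: D consumed = 0.523 × 207.1 = 108.3 kmol/h = 2ξ₁ + 2ξ₂.
Selectivity: 1ξ₁ / (2ξ₂) = 1.95 → ξ₁ = 3.9 ξ₂.
Substitute: (2·3.9 + 2) ξ₂ = 108.3 → ξ₂ = 11.05 kmol/h, ξ₁ = 43.1 kmol/h.
Outlet amounts (n = n₀ + Σ ν·ξ):
  D: 207.1 − 2(43.1) − 2(11.05) = 98.79
  A: 0 + 1(43.1) = 43.1
  C: 0 + 2(11.05) = 22.1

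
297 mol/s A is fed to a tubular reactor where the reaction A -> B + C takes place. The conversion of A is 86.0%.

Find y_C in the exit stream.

A reacted = 0.86 × 297 = 255.4 mol/s; ν_A = −1, so ξ = 255.4/1 = 255.4 mol/s.
Outlet amounts (n = n₀ + ν ξ):
  A: 297 − 1(255.4) = 41.58
  B: 0 + 1(255.4) = 255.4
  C: 0 + 1(255.4) = 255.4
Total out = 552.4 mol/s; y_C = 255.4 / 552.4 = 0.4624.

0.462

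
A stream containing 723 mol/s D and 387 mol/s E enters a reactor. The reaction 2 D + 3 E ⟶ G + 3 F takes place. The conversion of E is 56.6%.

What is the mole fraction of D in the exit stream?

E reacted = 0.566 × 387 = 219 mol/s; ν_E = −3, so ξ = 219/3 = 73.01 mol/s.
Outlet amounts (n = n₀ + ν ξ):
  D: 723 − 2(73.01) = 577
  E: 387 − 3(73.01) = 168
  G: 0 + 1(73.01) = 73.01
  F: 0 + 3(73.01) = 219
Total out = 1037 mol/s; y_D = 577 / 1037 = 0.5564.

0.556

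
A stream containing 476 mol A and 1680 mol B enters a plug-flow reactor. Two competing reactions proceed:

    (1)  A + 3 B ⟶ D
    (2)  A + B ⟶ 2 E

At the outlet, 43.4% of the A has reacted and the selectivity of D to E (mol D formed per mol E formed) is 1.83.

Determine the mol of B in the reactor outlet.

1150 mol

Conversion of A: A consumed = 0.434 × 476 = 206.6 mol = 1ξ₁ + 1ξ₂.
Selectivity: 1ξ₁ / (2ξ₂) = 1.83 → ξ₁ = 3.66 ξ₂.
Substitute: (1·3.66 + 1) ξ₂ = 206.6 → ξ₂ = 44.33 mol, ξ₁ = 162.3 mol.
Outlet amounts (n = n₀ + Σ ν·ξ):
  A: 476 − 1(162.3) − 1(44.33) = 269.4
  B: 1680 − 3(162.3) − 1(44.33) = 1149
  D: 0 + 1(162.3) = 162.3
  E: 0 + 2(44.33) = 88.66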